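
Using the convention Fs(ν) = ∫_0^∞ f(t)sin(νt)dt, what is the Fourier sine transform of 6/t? 3*pi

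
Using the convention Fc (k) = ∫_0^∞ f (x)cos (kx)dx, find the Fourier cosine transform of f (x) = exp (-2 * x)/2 1/ (k^2+4)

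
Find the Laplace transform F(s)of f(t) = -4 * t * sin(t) -8 * s/(s^2 + 1)^2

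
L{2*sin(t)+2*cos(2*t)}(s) 2/(s^2+1)+2*s/(s^2+4)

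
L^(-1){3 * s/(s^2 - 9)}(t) 3 * cosh(3 * t)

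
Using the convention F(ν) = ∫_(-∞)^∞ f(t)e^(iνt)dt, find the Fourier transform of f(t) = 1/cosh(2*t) pi/(2*cosh(pi*ν/4))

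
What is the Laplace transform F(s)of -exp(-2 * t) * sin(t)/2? -1/(2 * (s + 2)^2 + 2)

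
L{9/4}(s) 9/(4 * s)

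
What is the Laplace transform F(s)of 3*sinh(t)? 3/(s^2 - 1)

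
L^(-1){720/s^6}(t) 6*t^5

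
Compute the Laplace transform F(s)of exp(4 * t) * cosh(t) (s - 4)/((s - 4)^2 - 1)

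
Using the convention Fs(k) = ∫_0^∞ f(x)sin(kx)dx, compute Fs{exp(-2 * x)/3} k/(3 * (k^2 + 4))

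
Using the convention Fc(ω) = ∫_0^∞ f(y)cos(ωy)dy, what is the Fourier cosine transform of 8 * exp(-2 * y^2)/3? 2 * sqrt(2) * sqrt(pi) * exp(-ω^2/8)/3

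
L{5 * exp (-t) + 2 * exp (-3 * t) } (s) 5/ (s + 1) + 2/ (s + 3) 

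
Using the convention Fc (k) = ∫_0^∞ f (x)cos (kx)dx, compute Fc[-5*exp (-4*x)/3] -20/ (3*k^2 + 48)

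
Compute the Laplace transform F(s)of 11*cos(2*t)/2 11*s/(2*(s^2 + 4))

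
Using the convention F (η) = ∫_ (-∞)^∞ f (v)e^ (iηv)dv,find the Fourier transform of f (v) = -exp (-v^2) -sqrt (pi)*exp (-η^2/4)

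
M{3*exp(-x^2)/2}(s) 3*gamma(s/2)/4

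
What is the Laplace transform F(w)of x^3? 6/w^4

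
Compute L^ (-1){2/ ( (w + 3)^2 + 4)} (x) exp (-3 * x) * sin (2 * x)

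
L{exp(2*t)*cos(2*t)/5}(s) (s - 2)/(5*((s - 2)^2 + 4))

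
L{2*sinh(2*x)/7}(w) 4/(7*(w^2 - 4))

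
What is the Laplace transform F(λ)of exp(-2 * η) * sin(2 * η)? 2/((λ + 2)^2 + 4)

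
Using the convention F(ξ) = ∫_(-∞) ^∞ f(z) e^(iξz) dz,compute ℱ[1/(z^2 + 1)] pi*exp(-Abs(ξ) ) 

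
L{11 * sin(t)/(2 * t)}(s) 11 * atan(1/s)/2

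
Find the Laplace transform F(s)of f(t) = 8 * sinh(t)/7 8/(7 * (s^2-1))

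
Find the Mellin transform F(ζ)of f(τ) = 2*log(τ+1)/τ -2*pi*csc(pi*ζ)/(ζ - 1)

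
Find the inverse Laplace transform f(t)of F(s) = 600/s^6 5 * t^5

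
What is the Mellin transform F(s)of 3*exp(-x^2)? 3*gamma(s/2)/2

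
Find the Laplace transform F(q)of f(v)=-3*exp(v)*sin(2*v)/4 -3/(2*(q - 1)^2+8)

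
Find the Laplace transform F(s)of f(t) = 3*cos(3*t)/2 3*s/(2*(s^2 + 9))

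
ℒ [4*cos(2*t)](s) 4*s/(s^2+4)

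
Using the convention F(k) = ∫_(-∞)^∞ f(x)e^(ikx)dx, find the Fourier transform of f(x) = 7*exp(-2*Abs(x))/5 28/(5*(k^2 + 4))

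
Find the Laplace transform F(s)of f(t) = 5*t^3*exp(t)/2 15/(s - 1)^4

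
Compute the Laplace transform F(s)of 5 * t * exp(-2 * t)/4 5/(4 * (s+2)^2)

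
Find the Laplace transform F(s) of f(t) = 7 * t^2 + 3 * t 14/s^3 + 3/s^2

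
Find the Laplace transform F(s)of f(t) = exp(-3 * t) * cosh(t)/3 (s + 3)/(3 * ((s + 3)^2 - 1))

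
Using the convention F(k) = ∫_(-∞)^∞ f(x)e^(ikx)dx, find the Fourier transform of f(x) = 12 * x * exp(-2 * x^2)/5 3 * sqrt(2) * I * sqrt(pi) * k * exp(-k^2/8)/10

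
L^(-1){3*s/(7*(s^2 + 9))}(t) 3*cos(3*t)/7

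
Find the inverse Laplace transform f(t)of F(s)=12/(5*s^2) 12*t/5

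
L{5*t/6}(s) 5/(6*s^2)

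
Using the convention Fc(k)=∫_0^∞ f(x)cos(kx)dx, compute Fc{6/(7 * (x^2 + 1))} 3 * pi * exp(-k)/7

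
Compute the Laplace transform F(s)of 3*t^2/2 3/s^3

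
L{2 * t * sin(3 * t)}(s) 12 * s/(s^2 + 9)^2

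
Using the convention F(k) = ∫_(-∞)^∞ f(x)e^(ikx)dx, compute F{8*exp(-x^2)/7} 8*sqrt(pi)*exp(-k^2/4)/7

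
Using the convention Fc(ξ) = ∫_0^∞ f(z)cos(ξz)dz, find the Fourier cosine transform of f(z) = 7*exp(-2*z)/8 7/(4*(ξ^2 + 4))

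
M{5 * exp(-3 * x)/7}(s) 5 * gamma(s)/(7 * 3^s)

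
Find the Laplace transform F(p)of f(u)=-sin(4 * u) -4/(p^2 + 16)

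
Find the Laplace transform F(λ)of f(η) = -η -1/λ^2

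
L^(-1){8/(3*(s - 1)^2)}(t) 8*t*exp(t)/3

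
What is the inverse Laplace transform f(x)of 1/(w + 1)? exp(-x)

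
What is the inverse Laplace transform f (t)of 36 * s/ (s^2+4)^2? 9 * t * sin (2 * t)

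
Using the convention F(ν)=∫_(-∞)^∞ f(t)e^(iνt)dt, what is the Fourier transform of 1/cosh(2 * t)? pi/(2 * cosh(pi * ν/4))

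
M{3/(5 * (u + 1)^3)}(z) 3 * pi * (z - 2) * (z - 1)/(10 * sin(pi * z))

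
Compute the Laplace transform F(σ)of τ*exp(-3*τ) (σ + 3)^(-2)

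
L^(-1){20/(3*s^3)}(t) 10*t^2/3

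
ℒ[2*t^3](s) 12/s^4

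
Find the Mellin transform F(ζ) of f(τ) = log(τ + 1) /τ -pi * csc(pi * ζ) /(ζ - 1) 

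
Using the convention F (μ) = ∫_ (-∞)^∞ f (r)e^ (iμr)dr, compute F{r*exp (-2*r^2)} sqrt (2)*I*sqrt (pi)*μ*exp (-μ^2/8)/8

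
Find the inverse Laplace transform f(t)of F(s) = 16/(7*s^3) 8*t^2/7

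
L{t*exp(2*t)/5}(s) 1/(5*(s - 2)^2)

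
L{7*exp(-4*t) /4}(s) 7/(4*(s+4) ) 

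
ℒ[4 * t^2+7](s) 7/s+8/s^3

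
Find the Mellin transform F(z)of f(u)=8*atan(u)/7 -4*pi*sec(pi*z/2)/(7*z)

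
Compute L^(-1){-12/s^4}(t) -2*t^3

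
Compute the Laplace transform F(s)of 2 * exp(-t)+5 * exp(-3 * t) 2/(s+1)+5/(s+3)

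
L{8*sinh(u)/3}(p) 8/(3*(p^2 - 1))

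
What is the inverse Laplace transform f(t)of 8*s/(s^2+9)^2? 4*t*sin(3*t)/3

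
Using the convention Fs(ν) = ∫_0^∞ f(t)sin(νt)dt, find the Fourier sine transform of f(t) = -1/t -pi/2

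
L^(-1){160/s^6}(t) 4*t^5/3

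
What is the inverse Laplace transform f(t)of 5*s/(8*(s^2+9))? 5*cos(3*t)/8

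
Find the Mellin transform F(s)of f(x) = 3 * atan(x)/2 -3 * pi * sec(pi * s/2)/(4 * s)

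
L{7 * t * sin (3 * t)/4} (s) 21 * s/ (2 * (s^2 + 9)^2)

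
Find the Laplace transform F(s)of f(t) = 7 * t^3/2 21/s^4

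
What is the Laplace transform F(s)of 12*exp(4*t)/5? 12/(5*(s - 4))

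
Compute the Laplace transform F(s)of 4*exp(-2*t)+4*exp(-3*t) 4/(s+3)+4/(s+2)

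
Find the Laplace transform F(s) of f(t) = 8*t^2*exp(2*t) 16/(s - 2) ^3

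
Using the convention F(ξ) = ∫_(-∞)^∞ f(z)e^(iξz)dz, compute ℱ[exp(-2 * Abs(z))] 4/(ξ^2 + 4)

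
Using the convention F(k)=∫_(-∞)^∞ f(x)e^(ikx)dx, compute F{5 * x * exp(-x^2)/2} 5 * I * sqrt(pi) * k * exp(-k^2/4)/4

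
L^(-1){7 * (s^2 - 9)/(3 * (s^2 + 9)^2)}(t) 7 * t * cos(3 * t)/3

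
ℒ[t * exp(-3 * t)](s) (s + 3)^(-2)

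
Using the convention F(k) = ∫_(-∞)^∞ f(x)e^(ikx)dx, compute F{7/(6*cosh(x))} 7*pi/(6*cosh(pi*k/2))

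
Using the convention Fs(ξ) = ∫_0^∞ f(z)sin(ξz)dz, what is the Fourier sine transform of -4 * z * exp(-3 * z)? -24 * ξ/(ξ^2 + 9)^2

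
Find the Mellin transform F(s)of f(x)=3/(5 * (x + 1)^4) gamma(s) * gamma(4 - s)/10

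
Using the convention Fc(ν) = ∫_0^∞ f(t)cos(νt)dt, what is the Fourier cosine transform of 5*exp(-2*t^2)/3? 5*sqrt(2)*sqrt(pi)*exp(-ν^2/8)/12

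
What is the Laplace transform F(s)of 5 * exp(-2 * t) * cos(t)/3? 5 * (s + 2)/(3 * ((s + 2)^2 + 1))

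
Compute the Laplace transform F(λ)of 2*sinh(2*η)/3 4/(3*(λ^2 - 4))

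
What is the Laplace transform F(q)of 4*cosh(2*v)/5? 4*q/(5*(q^2 - 4))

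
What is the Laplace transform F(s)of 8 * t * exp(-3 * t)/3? 8/(3 * (s + 3)^2)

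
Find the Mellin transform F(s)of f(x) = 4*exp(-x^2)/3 2*gamma(s/2)/3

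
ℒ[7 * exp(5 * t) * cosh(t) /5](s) 7 * (s - 5) /(5 * ((s - 5) ^2 - 1) ) 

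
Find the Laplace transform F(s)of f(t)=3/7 3/(7*s)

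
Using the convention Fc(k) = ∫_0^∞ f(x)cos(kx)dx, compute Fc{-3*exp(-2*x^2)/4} -3*sqrt(2)*sqrt(pi)*exp(-k^2/8)/16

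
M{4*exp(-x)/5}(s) 4*gamma(s)/5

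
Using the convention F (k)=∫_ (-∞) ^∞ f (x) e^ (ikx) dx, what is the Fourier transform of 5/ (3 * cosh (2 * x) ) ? 5 * pi/ (6 * cosh (pi * k/4) ) 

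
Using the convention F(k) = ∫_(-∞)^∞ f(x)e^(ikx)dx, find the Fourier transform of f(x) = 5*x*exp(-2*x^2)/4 5*sqrt(2)*I*sqrt(pi)*k*exp(-k^2/8)/32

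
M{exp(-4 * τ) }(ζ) gamma(ζ) /4^ζ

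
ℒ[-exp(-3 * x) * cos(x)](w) (-w - 3)/((w + 3)^2 + 1)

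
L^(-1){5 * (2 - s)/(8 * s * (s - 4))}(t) -5 * exp(2 * t) * cosh(2 * t)/8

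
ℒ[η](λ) λ^(-2)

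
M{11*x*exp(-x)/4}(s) 11*gamma(s + 1)/4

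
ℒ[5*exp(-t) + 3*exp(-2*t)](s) 5/(s + 1) + 3/(s + 2)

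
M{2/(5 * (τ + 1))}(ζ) 2 * pi * csc(pi * ζ)/5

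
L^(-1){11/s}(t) 11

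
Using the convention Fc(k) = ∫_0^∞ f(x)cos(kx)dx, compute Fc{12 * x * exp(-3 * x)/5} 12 * (9 - k^2)/(5 * (k^2 + 9)^2)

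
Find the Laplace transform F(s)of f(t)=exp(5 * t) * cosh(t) (s - 5)/((s - 5)^2 - 1)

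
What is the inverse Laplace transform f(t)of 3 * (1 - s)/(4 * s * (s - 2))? -3 * exp(t) * cosh(t)/4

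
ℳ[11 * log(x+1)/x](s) -11 * pi * csc(pi * s)/(s - 1)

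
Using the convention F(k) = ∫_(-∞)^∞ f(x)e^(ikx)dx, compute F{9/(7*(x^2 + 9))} 3*pi*exp(-3*Abs(k))/7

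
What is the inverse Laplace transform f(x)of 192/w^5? 8*x^4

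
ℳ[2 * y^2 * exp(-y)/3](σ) 2 * gamma(σ + 2)/3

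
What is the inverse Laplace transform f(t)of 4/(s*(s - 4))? 2*exp(2*t)*sinh(2*t)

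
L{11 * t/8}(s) 11/(8 * s^2)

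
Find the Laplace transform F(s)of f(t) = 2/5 2/(5*s)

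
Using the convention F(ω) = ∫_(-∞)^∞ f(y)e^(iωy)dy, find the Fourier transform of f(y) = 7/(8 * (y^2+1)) 7 * pi * exp(-Abs(ω))/8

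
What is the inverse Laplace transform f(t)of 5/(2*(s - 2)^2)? 5*t*exp(2*t)/2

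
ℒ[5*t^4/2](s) 60/s^5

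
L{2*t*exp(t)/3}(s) 2/(3*(s - 1)^2)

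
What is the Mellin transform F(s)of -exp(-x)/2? -gamma(s)/2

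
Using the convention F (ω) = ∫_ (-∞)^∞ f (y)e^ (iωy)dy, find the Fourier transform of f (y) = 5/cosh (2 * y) 5 * pi/ (2 * cosh (pi * ω/4))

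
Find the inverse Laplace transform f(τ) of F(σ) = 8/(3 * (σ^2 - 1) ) 8 * sinh(τ) /3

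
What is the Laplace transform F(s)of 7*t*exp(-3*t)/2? 7/(2*(s + 3)^2)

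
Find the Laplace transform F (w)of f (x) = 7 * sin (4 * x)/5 28/ (5 * (w^2 + 16))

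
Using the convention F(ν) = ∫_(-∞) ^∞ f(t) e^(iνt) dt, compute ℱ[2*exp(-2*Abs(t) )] 8/(ν^2 + 4) 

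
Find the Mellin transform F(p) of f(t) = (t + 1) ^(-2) (-pi * p + pi) /sin(pi * p) 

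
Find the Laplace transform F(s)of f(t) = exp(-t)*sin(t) 1/((s + 1)^2 + 1)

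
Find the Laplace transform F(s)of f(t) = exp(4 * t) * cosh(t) (s - 4)/((s - 4)^2-1)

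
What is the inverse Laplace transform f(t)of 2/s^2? 2*t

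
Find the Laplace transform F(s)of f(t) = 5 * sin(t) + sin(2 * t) 2/(s^2 + 4) + 5/(s^2 + 1)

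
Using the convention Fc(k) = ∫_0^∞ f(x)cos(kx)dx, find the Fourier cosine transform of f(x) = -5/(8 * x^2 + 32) -5 * pi * exp(-2 * k)/32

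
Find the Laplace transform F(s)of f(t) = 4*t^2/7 8/(7*s^3)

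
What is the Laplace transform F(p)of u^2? 2/p^3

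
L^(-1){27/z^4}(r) 9*r^3/2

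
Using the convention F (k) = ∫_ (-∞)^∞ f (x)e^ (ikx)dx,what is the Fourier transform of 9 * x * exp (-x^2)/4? 9 * I * sqrt (pi) * k * exp (-k^2/4)/8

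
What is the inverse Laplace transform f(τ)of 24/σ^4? 4 * τ^3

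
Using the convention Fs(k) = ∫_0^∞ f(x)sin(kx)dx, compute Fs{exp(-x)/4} k/(4 * (k^2 + 1))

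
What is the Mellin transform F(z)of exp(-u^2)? gamma(z/2)/2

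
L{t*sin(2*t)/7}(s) 4*s/(7*(s^2+4)^2)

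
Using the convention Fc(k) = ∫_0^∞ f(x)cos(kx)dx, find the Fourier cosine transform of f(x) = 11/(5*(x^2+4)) 11*pi*exp(-2*k)/20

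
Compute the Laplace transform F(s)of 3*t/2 3/(2*s^2)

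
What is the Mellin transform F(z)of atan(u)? -pi*sec(pi*z/2)/(2*z)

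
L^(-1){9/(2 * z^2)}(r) 9 * r/2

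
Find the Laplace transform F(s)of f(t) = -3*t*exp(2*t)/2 -3/(2*(s - 2)^2)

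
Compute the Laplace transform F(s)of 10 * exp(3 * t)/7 10/(7 * (s - 3))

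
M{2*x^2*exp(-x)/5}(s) 2*gamma(s + 2)/5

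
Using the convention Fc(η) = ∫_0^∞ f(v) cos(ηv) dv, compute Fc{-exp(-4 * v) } -4/(η^2 + 16) 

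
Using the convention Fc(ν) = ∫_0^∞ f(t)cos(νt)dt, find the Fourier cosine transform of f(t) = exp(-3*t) 3/(ν^2 + 9)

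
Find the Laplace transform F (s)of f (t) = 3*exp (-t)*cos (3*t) 3*(s + 1)/ ( (s + 1)^2 + 9)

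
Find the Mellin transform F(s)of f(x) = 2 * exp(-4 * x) 2^(1 - 2 * s) * gamma(s)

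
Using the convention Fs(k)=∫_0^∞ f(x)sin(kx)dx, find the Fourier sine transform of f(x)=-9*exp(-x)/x -9*atan(k)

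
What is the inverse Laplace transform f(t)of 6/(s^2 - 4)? 3*sinh(2*t)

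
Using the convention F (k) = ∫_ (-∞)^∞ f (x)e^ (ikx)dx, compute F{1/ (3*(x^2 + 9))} pi*exp (-3*Abs (k))/9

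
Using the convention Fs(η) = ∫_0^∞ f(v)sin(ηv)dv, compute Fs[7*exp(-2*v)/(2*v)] 7*atan(η/2)/2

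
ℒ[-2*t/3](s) -2/(3*s^2)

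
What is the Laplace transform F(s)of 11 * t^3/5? 66/(5 * s^4)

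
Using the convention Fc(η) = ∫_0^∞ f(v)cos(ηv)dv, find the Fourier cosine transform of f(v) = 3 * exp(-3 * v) 9/(η^2 + 9)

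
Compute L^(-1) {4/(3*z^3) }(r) 2*r^2/3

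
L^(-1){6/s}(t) 6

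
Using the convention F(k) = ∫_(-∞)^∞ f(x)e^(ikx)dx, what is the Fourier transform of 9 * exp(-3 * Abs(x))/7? 54/(7 * (k^2 + 9))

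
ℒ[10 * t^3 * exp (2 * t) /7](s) 60/ (7 * (s - 2) ^4) 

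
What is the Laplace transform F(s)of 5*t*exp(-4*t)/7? 5/(7*(s + 4)^2)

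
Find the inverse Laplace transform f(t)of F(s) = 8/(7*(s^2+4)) 4*sin(2*t)/7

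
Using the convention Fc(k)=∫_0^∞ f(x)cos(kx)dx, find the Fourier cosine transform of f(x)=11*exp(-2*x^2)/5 11*sqrt(2)*sqrt(pi)*exp(-k^2/8)/20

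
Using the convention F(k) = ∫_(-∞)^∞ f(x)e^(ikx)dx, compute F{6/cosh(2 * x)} 3 * pi/cosh(pi * k/4)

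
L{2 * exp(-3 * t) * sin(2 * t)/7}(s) 4/(7 * ((s + 3)^2 + 4))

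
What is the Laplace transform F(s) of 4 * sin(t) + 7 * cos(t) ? 7 * s/(s^2 + 1) + 4/(s^2 + 1) 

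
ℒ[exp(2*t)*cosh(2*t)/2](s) (s - 2)/(2*s*(s - 4))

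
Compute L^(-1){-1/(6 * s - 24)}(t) -exp(4 * t)/6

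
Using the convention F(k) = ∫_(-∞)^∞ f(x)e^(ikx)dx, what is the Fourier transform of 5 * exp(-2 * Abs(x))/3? 20/(3 * (k^2 + 4))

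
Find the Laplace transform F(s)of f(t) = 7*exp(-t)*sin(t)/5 7/(5*((s+1)^2+1))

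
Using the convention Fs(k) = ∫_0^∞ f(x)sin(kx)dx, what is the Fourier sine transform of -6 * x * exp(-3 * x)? -36 * k/(k^2+9)^2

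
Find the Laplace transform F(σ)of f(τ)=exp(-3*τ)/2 1/(2*(σ + 3))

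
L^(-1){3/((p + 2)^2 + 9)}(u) exp(-2*u)*sin(3*u)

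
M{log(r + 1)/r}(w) -pi * csc(pi * w)/(w - 1)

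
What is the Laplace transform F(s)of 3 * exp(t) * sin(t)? 3/((s - 1)^2 + 1)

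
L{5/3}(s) 5/(3*s)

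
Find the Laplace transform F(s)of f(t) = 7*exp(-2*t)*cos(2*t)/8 7*(s + 2)/(8*((s + 2)^2 + 4))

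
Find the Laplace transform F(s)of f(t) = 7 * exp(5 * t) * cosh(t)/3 7 * (s - 5)/(3 * ((s - 5)^2-1))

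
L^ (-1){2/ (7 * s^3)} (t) t^2/7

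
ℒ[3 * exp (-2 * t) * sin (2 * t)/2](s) 3/ ( (s+2)^2+4)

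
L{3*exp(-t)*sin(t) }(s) 3/((s+1) ^2+1) 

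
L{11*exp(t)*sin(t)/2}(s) 11/(2*((s - 1)^2 + 1))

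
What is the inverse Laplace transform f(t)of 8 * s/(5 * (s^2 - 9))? 8 * cosh(3 * t)/5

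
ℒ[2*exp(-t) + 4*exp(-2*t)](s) 4/(s + 2) + 2/(s + 1)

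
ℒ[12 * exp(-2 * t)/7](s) 12/(7 * (s + 2))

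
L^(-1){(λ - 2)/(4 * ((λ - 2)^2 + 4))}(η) exp(2 * η) * cos(2 * η)/4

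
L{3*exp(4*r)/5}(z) 3/(5*(z - 4))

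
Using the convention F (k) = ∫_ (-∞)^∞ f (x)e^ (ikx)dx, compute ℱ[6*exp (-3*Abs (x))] 36/ (k^2 + 9)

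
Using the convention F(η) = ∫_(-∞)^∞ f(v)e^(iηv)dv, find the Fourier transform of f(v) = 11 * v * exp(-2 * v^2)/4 11 * sqrt(2) * I * sqrt(pi) * η * exp(-η^2/8)/32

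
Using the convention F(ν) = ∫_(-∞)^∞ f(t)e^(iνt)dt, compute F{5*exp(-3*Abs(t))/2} 15/(ν^2 + 9)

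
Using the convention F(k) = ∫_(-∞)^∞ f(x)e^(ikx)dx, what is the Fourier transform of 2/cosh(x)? 2 * pi/cosh(pi * k/2)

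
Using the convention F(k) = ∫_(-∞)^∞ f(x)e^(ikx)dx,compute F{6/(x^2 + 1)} 6*pi*exp(-Abs(k))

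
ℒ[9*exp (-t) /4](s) 9/ (4*(s + 1) ) 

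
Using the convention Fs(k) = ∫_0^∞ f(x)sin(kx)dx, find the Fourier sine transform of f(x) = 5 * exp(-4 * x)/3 5 * k/(3 * (k^2 + 16))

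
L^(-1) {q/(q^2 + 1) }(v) cos(v) 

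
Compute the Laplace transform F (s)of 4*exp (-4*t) 4/ (s + 4)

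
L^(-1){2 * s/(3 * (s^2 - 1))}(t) 2 * cosh(t)/3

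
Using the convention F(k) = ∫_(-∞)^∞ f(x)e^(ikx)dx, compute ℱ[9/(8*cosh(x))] 9*pi/(8*cosh(pi*k/2))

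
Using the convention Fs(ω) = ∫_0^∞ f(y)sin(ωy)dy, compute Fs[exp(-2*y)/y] atan(ω/2)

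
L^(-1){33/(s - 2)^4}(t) 11*t^3*exp(2*t)/2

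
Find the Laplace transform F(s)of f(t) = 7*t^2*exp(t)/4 7/(2*(s - 1)^3)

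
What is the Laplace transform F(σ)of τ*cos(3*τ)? (σ^2-9)/(σ^2 + 9)^2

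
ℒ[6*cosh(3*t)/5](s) 6*s/(5*(s^2 - 9))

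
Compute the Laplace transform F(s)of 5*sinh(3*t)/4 15/(4*(s^2 - 9))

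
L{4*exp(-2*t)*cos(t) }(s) 4*(s + 2) /((s + 2) ^2 + 1) 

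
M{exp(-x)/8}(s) gamma(s)/8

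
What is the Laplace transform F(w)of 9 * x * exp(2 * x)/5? 9/(5 * (w - 2)^2)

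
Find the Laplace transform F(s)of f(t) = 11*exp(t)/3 11/(3*(s - 1))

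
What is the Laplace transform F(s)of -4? -4/s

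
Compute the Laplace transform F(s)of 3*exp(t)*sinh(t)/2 3/(2*s*(s - 2))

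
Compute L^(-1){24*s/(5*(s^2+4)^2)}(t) 6*t*sin(2*t)/5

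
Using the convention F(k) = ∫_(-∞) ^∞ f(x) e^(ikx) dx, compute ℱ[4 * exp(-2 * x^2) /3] 2 * sqrt(2) * sqrt(pi) * exp(-k^2/8) /3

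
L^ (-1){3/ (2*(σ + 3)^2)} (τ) 3*τ*exp (-3*τ)/2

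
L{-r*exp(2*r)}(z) -1/(z - 2)^2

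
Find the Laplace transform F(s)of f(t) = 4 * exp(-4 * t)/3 4/(3 * (s + 4))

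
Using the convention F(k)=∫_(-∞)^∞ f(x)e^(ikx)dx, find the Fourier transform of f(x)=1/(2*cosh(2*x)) pi/(4*cosh(pi*k/4))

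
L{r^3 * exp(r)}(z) 6/(z - 1)^4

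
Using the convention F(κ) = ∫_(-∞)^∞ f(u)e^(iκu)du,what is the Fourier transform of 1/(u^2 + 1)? pi*exp(-Abs(κ))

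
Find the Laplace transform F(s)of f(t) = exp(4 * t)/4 1/(4 * (s - 4))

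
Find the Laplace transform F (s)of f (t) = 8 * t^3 48/s^4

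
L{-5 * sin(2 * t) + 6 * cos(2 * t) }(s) 6 * s/(s^2 + 4)-10/(s^2 + 4) 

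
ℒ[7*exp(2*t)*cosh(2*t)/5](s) 7*(s - 2)/(5*s*(s - 4))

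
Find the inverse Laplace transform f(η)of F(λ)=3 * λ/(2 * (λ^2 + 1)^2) 3 * η * sin(η)/4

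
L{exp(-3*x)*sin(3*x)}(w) 3/((w+3)^2+9)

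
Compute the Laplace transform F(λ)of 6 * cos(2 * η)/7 6 * λ/(7 * (λ^2+4))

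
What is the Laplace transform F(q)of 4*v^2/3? 8/(3*q^3)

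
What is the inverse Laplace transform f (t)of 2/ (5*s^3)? t^2/5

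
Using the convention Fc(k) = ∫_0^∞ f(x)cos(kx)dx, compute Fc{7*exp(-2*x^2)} 7*sqrt(2)*sqrt(pi)*exp(-k^2/8)/4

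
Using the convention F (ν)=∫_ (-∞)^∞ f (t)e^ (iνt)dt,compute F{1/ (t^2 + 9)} pi*exp (-3*Abs (ν))/3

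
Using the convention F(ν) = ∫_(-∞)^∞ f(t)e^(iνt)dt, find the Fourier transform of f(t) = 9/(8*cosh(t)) 9*pi/(8*cosh(pi*ν/2))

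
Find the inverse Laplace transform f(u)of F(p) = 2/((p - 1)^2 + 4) exp(u)*sin(2*u)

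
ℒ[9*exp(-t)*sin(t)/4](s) 9/(4*((s + 1)^2 + 1))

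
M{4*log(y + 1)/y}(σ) -4*pi*csc(pi*σ)/(σ - 1)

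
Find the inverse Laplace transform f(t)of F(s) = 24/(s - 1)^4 4*t^3*exp(t)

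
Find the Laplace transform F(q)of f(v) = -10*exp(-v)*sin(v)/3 -10/(3*(q + 1)^2 + 3)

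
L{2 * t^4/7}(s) 48/(7 * s^5) 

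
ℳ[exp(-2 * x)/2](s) gamma(s)/(2 * 2^s)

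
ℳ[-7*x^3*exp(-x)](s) -7*gamma(s + 3)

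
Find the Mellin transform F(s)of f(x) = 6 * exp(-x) 6 * gamma(s)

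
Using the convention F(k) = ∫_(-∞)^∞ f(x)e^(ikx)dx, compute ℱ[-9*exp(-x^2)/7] -9*sqrt(pi)*exp(-k^2/4)/7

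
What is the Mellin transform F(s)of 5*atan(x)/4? -5*pi*sec(pi*s/2)/(8*s)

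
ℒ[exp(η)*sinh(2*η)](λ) 2/((λ - 1)^2-4)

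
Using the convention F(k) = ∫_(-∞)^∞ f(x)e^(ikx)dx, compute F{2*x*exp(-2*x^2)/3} sqrt(2)*I*sqrt(pi)*k*exp(-k^2/8)/12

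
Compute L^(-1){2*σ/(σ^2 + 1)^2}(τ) τ*sin(τ)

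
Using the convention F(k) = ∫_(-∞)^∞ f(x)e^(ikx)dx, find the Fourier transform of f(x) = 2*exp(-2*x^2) sqrt(2)*sqrt(pi)*exp(-k^2/8)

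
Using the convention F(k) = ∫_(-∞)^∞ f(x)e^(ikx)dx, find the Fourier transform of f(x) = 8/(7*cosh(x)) 8*pi/(7*cosh(pi*k/2))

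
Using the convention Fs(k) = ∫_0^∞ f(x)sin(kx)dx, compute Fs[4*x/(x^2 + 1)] 2*pi*exp(-k)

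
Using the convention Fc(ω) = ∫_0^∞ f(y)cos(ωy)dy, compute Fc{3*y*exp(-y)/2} 3*(1 - ω^2)/(2*(ω^2 + 1)^2)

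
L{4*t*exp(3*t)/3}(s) 4/(3*(s - 3)^2)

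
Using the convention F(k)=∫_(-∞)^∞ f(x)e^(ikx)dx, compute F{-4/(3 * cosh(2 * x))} -2 * pi/(3 * cosh(pi * k/4))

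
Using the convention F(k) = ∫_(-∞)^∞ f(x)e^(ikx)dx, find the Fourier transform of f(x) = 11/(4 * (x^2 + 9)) 11 * pi * exp(-3 * Abs(k))/12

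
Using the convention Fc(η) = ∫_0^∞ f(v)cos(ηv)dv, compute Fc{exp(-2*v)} 2/(η^2 + 4)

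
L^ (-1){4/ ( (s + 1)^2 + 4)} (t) 2*exp (-t)*sin (2*t)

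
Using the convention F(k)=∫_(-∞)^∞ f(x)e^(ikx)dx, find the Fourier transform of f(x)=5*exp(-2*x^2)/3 5*sqrt(2)*sqrt(pi)*exp(-k^2/8)/6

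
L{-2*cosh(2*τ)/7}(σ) -2*σ/(7*σ^2 - 28)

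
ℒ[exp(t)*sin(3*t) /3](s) 1/((s - 1) ^2 + 9) 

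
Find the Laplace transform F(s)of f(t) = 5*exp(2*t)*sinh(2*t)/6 5/(3*s*(s - 4))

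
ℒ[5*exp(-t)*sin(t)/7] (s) 5/(7*((s+1)^2+1))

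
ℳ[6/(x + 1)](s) 6*pi*csc(pi*s) 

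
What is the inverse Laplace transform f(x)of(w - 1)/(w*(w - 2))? exp(x)*cosh(x)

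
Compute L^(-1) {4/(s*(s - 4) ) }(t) 2*exp(2*t)*sinh(2*t) 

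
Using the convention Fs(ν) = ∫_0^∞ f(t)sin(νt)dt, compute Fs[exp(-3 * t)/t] atan(ν/3)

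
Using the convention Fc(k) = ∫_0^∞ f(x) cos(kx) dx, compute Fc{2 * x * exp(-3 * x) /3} 2 * (9 - k^2) /(3 * (k^2 + 9) ^2) 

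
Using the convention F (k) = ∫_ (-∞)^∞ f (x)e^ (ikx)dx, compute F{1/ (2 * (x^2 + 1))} pi * exp (-Abs (k))/2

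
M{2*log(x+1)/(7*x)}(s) -2*pi*csc(pi*s)/(7*s - 7)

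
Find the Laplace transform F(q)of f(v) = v q^(-2)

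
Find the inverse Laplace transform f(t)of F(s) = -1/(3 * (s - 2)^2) -t * exp(2 * t)/3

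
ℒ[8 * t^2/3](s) 16/(3 * s^3)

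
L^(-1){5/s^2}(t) 5*t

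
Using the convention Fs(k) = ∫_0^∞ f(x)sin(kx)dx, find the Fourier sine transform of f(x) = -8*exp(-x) -8*k/(k^2 + 1)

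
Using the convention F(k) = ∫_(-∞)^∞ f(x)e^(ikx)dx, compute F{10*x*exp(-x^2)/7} 5*I*sqrt(pi)*k*exp(-k^2/4)/7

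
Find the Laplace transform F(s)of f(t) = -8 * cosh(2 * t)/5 -8 * s/(5 * s^2 - 20)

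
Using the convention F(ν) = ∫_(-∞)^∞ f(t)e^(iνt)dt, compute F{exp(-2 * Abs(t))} 4/(ν^2 + 4)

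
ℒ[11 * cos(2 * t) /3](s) 11 * s/(3 * (s^2 + 4) ) 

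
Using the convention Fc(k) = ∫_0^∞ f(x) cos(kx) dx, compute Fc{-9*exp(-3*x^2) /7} -3*sqrt(3)*sqrt(pi)*exp(-k^2/12) /14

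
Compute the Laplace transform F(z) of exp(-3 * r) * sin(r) 1/((z + 3) ^2 + 1) 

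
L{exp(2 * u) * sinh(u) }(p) 1/((p - 2) ^2 - 1) 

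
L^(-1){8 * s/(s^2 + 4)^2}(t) 2 * t * sin(2 * t)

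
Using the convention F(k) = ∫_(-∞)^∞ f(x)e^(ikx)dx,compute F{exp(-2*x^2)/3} sqrt(2)*sqrt(pi)*exp(-k^2/8)/6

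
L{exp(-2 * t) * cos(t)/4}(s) (s+2)/(4 * ((s+2)^2+1))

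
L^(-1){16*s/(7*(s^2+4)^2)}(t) 4*t*sin(2*t)/7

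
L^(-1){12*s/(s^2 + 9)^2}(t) 2*t*sin(3*t)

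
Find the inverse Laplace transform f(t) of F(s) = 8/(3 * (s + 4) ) 8 * exp(-4 * t) /3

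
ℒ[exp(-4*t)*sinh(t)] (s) 1/((s + 4) ^2 - 1) 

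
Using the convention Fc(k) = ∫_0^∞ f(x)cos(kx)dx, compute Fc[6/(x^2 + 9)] pi * exp(-3 * k)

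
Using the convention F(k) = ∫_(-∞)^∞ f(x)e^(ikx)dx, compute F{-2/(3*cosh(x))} -2*pi/(3*cosh(pi*k/2))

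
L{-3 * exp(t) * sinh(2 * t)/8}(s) -3/(4 * (s - 1)^2-16)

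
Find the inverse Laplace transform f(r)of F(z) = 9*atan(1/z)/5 9*sin(r)/(5*r)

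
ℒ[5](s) 5/s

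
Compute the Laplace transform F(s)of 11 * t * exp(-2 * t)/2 11/(2 * (s + 2)^2)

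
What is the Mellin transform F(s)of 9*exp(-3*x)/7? 3^(2 - s)*gamma(s)/7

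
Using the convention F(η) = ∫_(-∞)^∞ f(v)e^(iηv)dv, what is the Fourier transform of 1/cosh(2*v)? pi/(2*cosh(pi*η/4))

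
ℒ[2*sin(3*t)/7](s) 6/(7*(s^2+9))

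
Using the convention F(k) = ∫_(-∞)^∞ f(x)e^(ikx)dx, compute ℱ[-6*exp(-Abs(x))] -12/(k^2 + 1)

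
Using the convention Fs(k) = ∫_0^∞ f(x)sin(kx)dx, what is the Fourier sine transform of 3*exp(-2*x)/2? 3*k/(2*(k^2+4))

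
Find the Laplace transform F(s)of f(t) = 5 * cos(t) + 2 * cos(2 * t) 2 * s/(s^2 + 4) + 5 * s/(s^2 + 1)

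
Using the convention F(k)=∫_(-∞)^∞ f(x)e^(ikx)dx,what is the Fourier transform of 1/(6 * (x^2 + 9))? pi * exp(-3 * Abs(k))/18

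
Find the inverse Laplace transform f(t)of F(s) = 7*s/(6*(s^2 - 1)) 7*cosh(t)/6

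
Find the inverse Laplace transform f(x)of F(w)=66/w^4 11*x^3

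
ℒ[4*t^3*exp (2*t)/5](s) 24/ (5*(s - 2)^4)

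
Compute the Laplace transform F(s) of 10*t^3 60/s^4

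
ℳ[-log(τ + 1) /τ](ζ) pi*csc(pi*ζ) /(ζ - 1) 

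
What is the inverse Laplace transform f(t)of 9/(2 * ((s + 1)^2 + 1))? 9 * exp(-t) * sin(t)/2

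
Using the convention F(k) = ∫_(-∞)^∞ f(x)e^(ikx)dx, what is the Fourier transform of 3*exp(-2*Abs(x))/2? 6/(k^2 + 4)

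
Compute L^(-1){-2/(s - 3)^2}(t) -2*t*exp(3*t)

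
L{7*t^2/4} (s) 7/ (2*s^3)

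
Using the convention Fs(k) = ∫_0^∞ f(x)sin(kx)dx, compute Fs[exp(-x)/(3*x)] atan(k)/3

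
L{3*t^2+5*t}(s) 5/s^2+6/s^3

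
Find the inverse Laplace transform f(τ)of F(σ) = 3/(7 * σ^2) 3 * τ/7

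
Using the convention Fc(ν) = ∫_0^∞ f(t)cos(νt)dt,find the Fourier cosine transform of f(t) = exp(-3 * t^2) sqrt(3) * sqrt(pi) * exp(-ν^2/12)/6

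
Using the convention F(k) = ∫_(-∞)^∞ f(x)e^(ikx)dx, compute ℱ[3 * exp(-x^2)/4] 3 * sqrt(pi) * exp(-k^2/4)/4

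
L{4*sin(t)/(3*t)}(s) 4*atan(1/s)/3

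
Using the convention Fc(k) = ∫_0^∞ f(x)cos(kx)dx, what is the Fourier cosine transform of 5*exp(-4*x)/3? 20/(3*(k^2 + 16))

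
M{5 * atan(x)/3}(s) -5 * pi * sec(pi * s/2)/(6 * s)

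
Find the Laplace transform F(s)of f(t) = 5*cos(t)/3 5*s/(3*(s^2+1))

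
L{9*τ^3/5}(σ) 54/(5*σ^4)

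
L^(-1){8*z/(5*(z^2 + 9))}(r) 8*cos(3*r)/5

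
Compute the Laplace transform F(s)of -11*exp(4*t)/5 -11/(5*s - 20)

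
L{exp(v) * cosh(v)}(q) (q - 1)/(q * (q - 2))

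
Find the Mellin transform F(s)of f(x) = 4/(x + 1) 4*pi*csc(pi*s)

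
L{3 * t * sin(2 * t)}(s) 12 * s/(s^2 + 4)^2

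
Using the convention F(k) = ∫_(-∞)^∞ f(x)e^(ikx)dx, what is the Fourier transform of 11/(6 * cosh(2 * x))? 11 * pi/(12 * cosh(pi * k/4))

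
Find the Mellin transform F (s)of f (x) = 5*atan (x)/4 -5*pi*sec (pi*s/2)/ (8*s)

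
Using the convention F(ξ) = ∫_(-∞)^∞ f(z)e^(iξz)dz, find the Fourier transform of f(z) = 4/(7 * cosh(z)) 4 * pi/(7 * cosh(pi * ξ/2))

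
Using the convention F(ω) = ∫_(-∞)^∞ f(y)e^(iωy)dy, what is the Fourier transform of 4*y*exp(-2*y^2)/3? sqrt(2)*I*sqrt(pi)*ω*exp(-ω^2/8)/6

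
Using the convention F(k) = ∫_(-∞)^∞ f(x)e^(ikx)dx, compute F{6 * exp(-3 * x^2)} 2 * sqrt(3) * sqrt(pi) * exp(-k^2/12)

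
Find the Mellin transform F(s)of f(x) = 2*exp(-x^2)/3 gamma(s/2)/3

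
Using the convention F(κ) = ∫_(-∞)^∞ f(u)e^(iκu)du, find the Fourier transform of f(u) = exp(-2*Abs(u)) 4/(κ^2+4)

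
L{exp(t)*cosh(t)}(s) (s - 1)/(s*(s - 2))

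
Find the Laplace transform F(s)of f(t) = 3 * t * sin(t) 6 * s/(s^2+1)^2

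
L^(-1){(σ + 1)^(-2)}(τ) τ*exp(-τ)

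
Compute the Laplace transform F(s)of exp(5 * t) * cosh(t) (s - 5)/((s - 5)^2 - 1)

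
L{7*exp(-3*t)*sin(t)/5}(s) 7/(5*((s + 3)^2 + 1))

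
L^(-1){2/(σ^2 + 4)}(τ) sin(2*τ)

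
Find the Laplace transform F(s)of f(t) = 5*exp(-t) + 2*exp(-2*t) 2/(s + 2) + 5/(s + 1)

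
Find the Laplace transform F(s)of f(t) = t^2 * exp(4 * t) 2/(s - 4)^3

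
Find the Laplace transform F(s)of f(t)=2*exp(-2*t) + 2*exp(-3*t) 2/(s + 3) + 2/(s + 2)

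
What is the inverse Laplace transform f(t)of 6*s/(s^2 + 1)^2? 3*t*sin(t)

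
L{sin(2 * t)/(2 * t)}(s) atan(2/s)/2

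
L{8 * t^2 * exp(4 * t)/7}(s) 16/(7 * (s - 4)^3)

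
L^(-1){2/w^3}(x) x^2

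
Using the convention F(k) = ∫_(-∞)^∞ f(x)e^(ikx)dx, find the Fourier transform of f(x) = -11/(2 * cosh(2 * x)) -11 * pi/(4 * cosh(pi * k/4))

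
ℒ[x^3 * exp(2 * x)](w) 6/(w - 2)^4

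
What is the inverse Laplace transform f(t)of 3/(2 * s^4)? t^3/4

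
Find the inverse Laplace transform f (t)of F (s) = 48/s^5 2*t^4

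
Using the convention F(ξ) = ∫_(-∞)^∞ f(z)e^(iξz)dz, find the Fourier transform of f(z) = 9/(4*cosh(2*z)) 9*pi/(8*cosh(pi*ξ/4))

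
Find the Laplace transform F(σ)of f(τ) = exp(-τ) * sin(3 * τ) 3/((σ + 1)^2 + 9)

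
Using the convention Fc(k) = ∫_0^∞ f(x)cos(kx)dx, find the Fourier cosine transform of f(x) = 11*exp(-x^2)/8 11*sqrt(pi)*exp(-k^2/4)/16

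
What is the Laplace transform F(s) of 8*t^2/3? 16/(3*s^3) 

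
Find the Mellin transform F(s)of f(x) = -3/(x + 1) -3 * pi * csc(pi * s)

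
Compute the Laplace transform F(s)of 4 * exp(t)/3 4/(3 * (s - 1))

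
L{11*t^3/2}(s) 33/s^4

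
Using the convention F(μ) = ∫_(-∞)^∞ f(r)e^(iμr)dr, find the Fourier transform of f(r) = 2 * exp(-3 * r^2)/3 2 * sqrt(3) * sqrt(pi) * exp(-μ^2/12)/9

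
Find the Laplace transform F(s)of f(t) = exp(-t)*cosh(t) (s + 1)/(s*(s + 2))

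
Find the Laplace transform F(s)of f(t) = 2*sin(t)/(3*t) 2*atan(1/s)/3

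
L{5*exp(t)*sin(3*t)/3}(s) 5/((s - 1)^2 + 9)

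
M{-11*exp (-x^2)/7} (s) -11*gamma (s/2)/14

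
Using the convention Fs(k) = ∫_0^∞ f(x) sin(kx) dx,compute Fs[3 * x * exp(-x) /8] 3 * k/(4 * (k^2 + 1) ^2) 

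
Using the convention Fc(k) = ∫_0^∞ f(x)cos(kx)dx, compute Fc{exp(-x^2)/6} sqrt(pi) * exp(-k^2/4)/12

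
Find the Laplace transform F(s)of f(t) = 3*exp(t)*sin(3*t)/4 9/(4*((s - 1)^2+9))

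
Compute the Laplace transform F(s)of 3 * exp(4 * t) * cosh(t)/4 3 * (s - 4)/(4 * ((s - 4)^2-1))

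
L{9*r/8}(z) 9/(8*z^2)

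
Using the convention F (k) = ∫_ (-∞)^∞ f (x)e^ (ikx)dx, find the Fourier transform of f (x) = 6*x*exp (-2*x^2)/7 3*sqrt (2)*I*sqrt (pi)*k*exp (-k^2/8)/28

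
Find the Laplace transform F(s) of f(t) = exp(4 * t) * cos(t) (s - 4) /((s - 4) ^2 + 1) 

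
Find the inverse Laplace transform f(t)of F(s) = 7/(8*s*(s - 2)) 7*exp(t)*sinh(t)/8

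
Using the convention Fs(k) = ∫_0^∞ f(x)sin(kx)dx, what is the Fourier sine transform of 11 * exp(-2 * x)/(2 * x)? 11 * atan(k/2)/2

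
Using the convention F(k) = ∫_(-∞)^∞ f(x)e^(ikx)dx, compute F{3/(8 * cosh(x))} 3 * pi/(8 * cosh(pi * k/2))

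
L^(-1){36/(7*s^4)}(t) 6*t^3/7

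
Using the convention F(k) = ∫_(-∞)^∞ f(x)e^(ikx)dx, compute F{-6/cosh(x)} -6 * pi/cosh(pi * k/2)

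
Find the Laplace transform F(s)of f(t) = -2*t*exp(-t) -2/(s+1)^2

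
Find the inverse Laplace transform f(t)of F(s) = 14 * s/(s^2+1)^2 7 * t * sin(t)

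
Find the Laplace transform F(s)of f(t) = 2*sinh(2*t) 4/(s^2-4)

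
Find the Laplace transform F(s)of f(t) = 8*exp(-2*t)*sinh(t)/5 8/(5*((s+2)^2 - 1))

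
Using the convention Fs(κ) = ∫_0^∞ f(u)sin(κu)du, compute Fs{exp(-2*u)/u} atan(κ/2)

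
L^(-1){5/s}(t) 5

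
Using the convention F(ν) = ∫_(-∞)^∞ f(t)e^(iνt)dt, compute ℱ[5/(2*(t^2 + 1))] 5*pi*exp(-Abs(ν))/2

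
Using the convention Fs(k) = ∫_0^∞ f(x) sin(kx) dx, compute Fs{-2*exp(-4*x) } -2*k/(k^2+16) 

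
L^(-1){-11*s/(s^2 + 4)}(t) -11*cos(2*t)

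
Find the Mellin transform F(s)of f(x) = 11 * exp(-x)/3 11 * gamma(s)/3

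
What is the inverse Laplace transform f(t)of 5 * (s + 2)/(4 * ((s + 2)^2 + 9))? 5 * exp(-2 * t) * cos(3 * t)/4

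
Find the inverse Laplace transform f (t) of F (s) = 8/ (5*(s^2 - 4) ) 4*sinh (2*t) /5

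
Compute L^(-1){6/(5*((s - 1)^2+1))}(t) 6*exp(t)*sin(t)/5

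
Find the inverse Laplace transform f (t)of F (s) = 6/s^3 3 * t^2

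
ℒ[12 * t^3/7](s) 72/(7 * s^4)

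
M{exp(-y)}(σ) gamma(σ)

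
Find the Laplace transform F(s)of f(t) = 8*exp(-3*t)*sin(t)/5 8/(5*((s + 3)^2 + 1))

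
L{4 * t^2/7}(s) 8/(7 * s^3)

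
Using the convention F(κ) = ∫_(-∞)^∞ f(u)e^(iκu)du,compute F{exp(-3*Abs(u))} 6/(κ^2 + 9)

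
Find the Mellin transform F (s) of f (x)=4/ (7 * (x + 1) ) 4 * pi * csc (pi * s) /7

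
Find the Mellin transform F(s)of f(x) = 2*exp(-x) 2*gamma(s)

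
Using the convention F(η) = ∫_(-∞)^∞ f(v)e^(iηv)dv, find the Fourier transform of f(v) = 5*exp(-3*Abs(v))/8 15/(4*(η^2+9))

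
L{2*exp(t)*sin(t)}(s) 2/((s - 1)^2+1)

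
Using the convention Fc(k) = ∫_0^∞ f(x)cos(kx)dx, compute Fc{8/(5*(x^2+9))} 4*pi*exp(-3*k)/15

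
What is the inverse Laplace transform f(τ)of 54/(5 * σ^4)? 9 * τ^3/5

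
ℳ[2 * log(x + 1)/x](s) -2 * pi * csc(pi * s)/(s - 1)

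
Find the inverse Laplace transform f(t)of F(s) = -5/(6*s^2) -5*t/6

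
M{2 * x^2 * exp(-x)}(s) 2 * gamma(s + 2)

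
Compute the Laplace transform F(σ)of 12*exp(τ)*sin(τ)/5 12/(5*((σ - 1)^2 + 1))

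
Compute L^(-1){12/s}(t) 12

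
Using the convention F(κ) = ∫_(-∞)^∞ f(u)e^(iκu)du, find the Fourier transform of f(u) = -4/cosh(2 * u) -2 * pi/cosh(pi * κ/4)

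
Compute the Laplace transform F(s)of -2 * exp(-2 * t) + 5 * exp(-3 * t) 5/(s + 3)-2/(s + 2)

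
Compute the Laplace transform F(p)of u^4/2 12/p^5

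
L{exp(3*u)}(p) 1/(p - 3)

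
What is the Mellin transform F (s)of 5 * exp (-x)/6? 5 * gamma (s)/6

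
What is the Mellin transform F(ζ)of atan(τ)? -pi * sec(pi * ζ/2)/(2 * ζ)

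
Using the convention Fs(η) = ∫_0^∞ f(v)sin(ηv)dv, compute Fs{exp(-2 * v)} η/(η^2 + 4)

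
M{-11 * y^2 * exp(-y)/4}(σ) -11 * gamma(σ + 2)/4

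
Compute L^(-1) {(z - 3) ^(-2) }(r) r*exp(3*r) 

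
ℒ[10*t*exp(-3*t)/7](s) 10/(7*(s + 3)^2)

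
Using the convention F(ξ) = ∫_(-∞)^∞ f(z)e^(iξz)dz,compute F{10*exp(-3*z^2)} 10*sqrt(3)*sqrt(pi)*exp(-ξ^2/12)/3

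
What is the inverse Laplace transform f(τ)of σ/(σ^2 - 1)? cosh(τ)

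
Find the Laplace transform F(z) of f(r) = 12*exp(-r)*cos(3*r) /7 12*(z + 1) /(7*((z + 1) ^2 + 9) ) 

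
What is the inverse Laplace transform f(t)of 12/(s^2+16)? 3 * sin(4 * t)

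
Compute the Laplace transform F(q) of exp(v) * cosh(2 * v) (q - 1) /((q - 1) ^2 - 4) 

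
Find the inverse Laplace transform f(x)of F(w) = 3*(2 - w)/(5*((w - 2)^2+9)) -3*exp(2*x)*cos(3*x)/5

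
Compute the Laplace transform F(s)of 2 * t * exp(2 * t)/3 2/(3 * (s - 2)^2)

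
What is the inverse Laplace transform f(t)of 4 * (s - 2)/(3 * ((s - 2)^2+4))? 4 * exp(2 * t) * cos(2 * t)/3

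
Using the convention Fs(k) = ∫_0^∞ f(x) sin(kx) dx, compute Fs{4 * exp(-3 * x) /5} 4 * k/(5 * (k^2 + 9) ) 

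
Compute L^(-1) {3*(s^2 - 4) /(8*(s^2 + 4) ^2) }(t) 3*t*cos(2*t) /8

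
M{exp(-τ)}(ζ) gamma(ζ)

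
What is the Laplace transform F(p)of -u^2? -2/p^3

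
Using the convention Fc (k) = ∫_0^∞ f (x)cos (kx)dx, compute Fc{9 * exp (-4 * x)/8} 9/ (2 * (k^2+16))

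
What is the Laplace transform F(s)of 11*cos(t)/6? 11*s/(6*(s^2 + 1))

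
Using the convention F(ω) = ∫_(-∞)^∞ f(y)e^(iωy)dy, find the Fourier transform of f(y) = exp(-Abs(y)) 2/(ω^2 + 1)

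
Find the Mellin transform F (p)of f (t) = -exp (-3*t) -gamma (p)/3^p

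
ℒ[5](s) 5/s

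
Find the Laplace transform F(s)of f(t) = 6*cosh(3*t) 6*s/(s^2 - 9)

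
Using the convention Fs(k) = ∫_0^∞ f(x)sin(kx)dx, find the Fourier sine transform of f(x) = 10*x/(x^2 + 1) 5*pi*exp(-k)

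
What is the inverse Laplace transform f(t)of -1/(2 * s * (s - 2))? -exp(t) * sinh(t)/2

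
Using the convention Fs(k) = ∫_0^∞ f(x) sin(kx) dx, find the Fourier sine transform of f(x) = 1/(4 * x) pi/8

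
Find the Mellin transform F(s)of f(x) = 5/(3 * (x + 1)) 5 * pi * csc(pi * s)/3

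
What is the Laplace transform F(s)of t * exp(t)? (s - 1)^(-2)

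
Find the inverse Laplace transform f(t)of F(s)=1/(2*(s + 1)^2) t*exp(-t)/2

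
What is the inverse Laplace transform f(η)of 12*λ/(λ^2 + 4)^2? 3*η*sin(2*η)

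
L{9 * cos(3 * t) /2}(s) 9 * s/(2 * (s^2+9) ) 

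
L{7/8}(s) 7/(8 * s)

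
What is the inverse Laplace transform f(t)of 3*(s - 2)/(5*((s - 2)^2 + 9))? 3*exp(2*t)*cos(3*t)/5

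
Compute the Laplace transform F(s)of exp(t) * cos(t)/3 (s - 1)/(3 * ((s - 1)^2 + 1))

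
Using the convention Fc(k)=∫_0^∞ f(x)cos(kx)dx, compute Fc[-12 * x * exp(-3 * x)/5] 12 * (k^2 - 9)/(5 * (k^2+9)^2)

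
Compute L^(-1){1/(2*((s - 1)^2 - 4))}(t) exp(t)*sinh(2*t)/4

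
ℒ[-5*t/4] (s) -5/ (4*s^2)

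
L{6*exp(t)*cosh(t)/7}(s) 6*(s - 1)/(7*s*(s - 2))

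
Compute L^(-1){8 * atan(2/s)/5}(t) 8 * sin(2 * t)/(5 * t)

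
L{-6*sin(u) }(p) -6/(p^2 + 1) 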